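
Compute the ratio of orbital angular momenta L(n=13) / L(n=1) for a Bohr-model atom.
13.0000

In the Bohr model, L_n = nℏ, so the ratio is purely the ratio of quantum numbers:

L_13/L_1 = 13ℏ / 1ℏ = 13/1 = 13.0000

The angular momentum scales linearly with n.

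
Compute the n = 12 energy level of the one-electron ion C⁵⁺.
-3.4014 eV

For hydrogen-like ions, the energy levels scale with Z²:
E_n = -13.6057 Z² / n² eV

For C⁵⁺ (Z = 6) at n = 12:
E_12 = -13.6057 × 6² / 12²
E_12 = -13.6057 × 36 / 144
E_12 = -489.8052 / 144
E_12 = -3.4014 eV

The energy is 36 times more negative than hydrogen at the same n due to the stronger nuclear charge.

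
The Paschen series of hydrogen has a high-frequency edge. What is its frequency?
3.66e+14 Hz

The series limit corresponds to the transition from n = ∞ to n = 3.
This is the highest energy (shortest wavelength) transition in the Paschen series.

E_∞ = 0 eV
E_3 = -13.6057 / 3² = -1.51174444 eV

Energy at series limit:
ΔE = E_∞ - E_3 = 0 - (-1.51174444) = 1.51174444 eV
E = 1.51174444 eV × (1.602177 × 10⁻¹⁹ J/eV) = 2.4221e-19 J
f = E/h = 2.4221e-19 J / (6.62607 × 10⁻³⁴ J·s) = 3.66e+14 Hz

This energy equals the ionization energy from the n = 3 state of hydrogen.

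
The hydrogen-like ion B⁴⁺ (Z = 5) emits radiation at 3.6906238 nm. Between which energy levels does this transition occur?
n = 9 → n = 1

First, find the photon energy from the wavelength (hc = 1239.84 eV·nm):
E = hc/λ = 1239.84 eV·nm / 3.6906238 nm = 335.94321 eV

The energy levels of B⁴⁺ satisfy E_n = -13.6057 × 5² / n² eV, so an emission n_i → n_f releases
ΔE = 13.6057 × 5² × (1/n_f² − 1/n_i²) eV.

Setting ΔE equal to the photon energy:
1/n_f² − 1/n_i² = 335.94321 / (13.6057 × 5²) = 0.98765432

Since 1/n_i² must be positive, we need 1/n_f² > 0.98765432, i.e. n_f ≤ 1. For each allowed n_f, solve n_i = (1/n_f² − 0.98765432)^(−1/2) and check whether it is a whole number:
  n_f = 1: 1/n_i² = 1.00000000 − 0.98765432 = 0.01234568 → n_i = 9.000  → integer, n_i = 9 ✓

Only n_f = 1 gives an integer upper level, n_i = 9.

The transition is from n = 9 to n = 1 (emission).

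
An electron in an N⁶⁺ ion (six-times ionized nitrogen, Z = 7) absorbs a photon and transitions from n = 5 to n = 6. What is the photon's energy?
8.148303 eV

The energy levels of a hydrogen-like atom are E_n = -13.6057 Z² eV / n².

Energy at n = 5: E_5 = -13.6057 × 7² / 5² = -26.667172000 eV
Energy at n = 6: E_6 = -13.6057 × 7² / 6² = -18.518869444 eV

The excitation energy is the difference:
ΔE = E_6 - E_5
ΔE = -18.518869444 - (-26.667172000)
ΔE = 8.148303 eV

Since this is positive, energy must be absorbed (photon absorption).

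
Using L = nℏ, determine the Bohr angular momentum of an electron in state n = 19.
2.0037e-33 J·s (or 19ℏ)

In the Bohr model, angular momentum is quantized:
L = nℏ

where ℏ = h/(2π) = 1.054572e-34 J·s

For n = 19:
L = 19 × 1.054572e-34 J·s
L = 2.0037e-33 J·s

This can also be written as L = 19ℏ.
The angular momentum is an integer multiple of the reduced Planck constant.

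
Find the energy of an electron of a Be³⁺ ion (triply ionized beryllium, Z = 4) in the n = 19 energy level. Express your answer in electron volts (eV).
-0.60302 eV

The energy levels of a hydrogen-like atom are given by:
E_n = -13.6057 Z² / n² eV  (with Z = 4 for Be³⁺)

For n = 19:
E_19 = -13.6057 × 4² / 19²
E_19 = -13.6057 × 16 / 361
E_19 = -0.60302 eV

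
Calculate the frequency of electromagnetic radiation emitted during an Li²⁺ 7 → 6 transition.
2.18204e+14 Hz

First, find the transition energy:
E_7 = -13.6057 × 3² / 7² = -2.499006122 eV
E_6 = -13.6057 × 3² / 6² = -3.401425000 eV
|ΔE| = |E_6 - E_7| = 0.902418878 eV

Convert to Joules: E = 0.902418878 eV × (1.602177 × 10⁻¹⁹ J/eV) = 1.4458348e-19 J

Using E = hf:
f = E/h = 1.4458348e-19 J / (6.62607 × 10⁻³⁴ J·s)
f = 2.18204e+14 Hz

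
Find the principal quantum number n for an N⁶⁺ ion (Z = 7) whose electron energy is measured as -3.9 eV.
n = 13

The exact energy levels follow E_n = -13.6057 Z² / n² eV with Z = 7.

The measured value (-3.9 eV) is reported to only 2 significant figures, so we must test candidate n values and see which one matches to that precision.

Candidate energies:
  n = 11:  E = -13.6057 × 7² / 11² = -5.50975 eV
  n = 12:  E = -13.6057 × 7² / 12² = -4.62972 eV
  n = 13:  E = -13.6057 × 7² / 13² = -3.94485 eV  ← matches
  n = 14:  E = -13.6057 × 7² / 14² = -3.40143 eV
  n = 15:  E = -13.6057 × 7² / 15² = -2.96302 eV

Checking against the measurement of -3.9 eV (2 sig figs), only n = 13 agrees:
E_13 = -3.94485 eV, which rounds to -3.9 eV ✓

Therefore n = 13.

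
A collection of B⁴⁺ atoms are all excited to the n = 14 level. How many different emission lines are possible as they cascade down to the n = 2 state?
78

The electron can occupy levels n = 2, 3, ..., 14 during de-excitation — that is m = 14 - 2 + 1 = 13 distinct levels.

The number of distinct spectral lines equals the number of ways to choose 2 of these m levels (each pair gives one possible emission transition):

Number of lines = m(m-1)/2 = 13×12/2 = 78

These correspond to all possible transitions between the 13 levels:
14 → 13, 14 → 12, 14 → 11, 14 → 10, 14 → 9, 14 → 8, 14 → 7, 14 → 6...

Each transition produces a photon with a unique energy (and thus wavelength). This count does not depend on Z.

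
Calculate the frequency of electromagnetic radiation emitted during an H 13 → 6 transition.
7.1918e+13 Hz

First, find the transition energy:
E_13 = -13.6057 / 13² = -0.08050710 eV
E_6 = -13.6057 / 6² = -0.37793611 eV
|ΔE| = |E_6 - E_13| = 0.29742901 eV

Convert to Joules: E = 0.29742901 eV × (1.602177 × 10⁻¹⁹ J/eV) = 4.765339e-20 J

Using E = hf:
f = E/h = 4.765339e-20 J / (6.62607 × 10⁻³⁴ J·s)
f = 7.1918e+13 Hz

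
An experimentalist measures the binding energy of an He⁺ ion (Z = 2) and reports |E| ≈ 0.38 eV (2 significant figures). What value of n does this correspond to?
n = 12

The exact energy levels follow E_n = -13.6057 Z² / n² eV with Z = 2.

The measured value (-0.38 eV) is reported to only 2 significant figures, so we must test candidate n values and see which one matches to that precision.

Candidate energies:
  n = 10:  E = -13.6057 × 2² / 10² = -0.54423 eV
  n = 11:  E = -13.6057 × 2² / 11² = -0.44978 eV
  n = 12:  E = -13.6057 × 2² / 12² = -0.37794 eV  ← matches
  n = 13:  E = -13.6057 × 2² / 13² = -0.32203 eV
  n = 14:  E = -13.6057 × 2² / 14² = -0.27767 eV

Checking against the measurement of -0.38 eV (2 sig figs), only n = 12 agrees:
E_12 = -0.37794 eV, which rounds to -0.38 eV ✓

Therefore n = 12.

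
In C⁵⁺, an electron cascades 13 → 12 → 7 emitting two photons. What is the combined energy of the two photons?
7.098 eV

The energy levels of C⁵⁺ are E_n = -13.6057 × 6² / n² eV.

First transition (13 → 12):
ΔE₁ = |E_12 - E_13|
ΔE₁ = |-3.401425000 - (-2.898255621)| = 0.503169 eV

Second transition (12 → 7):
ΔE₂ = |E_7 - E_12|
ΔE₂ = |-9.996024490 - (-3.401425000)| = 6.594599 eV

Total energy released:
E_total = ΔE₁ + ΔE₂ = 0.503169 + 6.594599 = 7.098 eV

Note: This equals the direct transition 13 → 7: 7.098 eV ✓
Energy is conserved regardless of the path taken.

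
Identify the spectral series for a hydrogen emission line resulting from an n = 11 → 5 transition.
Pfund series

The spectral series in hydrogen are named based on the final (lower) energy level:
- Lyman series: n_final = 1 (ultraviolet)
- Balmer series: n_final = 2 (visible/near-UV)
- Paschen series: n_final = 3 (infrared)
- Brackett series: n_final = 4 (infrared)
- Pfund series: n_final = 5 (far infrared)

Since this transition ends at n = 5, it belongs to the Pfund series.

For reference, this 11 → 5 line has photon energy
ΔE = 13.6057 eV × (1/5² - 1/11²) = 0.4317841983 eV,
corresponding to wavelength λ = hc/ΔE = 1239.84 eV·nm / 0.4317841983 eV = 2871.4344 nm in the far infrared region.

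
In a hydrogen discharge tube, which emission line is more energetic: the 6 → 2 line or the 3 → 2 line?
6 → 2

Calculate the energy for each transition:

Transition 6 → 2:
ΔE₁ = |E_2 - E_6| = |-13.6057/2² - (-13.6057/6²)|
ΔE₁ = |-3.401425000 - (-0.377936111)| = 3.023489 eV

Transition 3 → 2:
ΔE₂ = |E_2 - E_3| = |-13.6057/2² - (-13.6057/3²)|
ΔE₂ = |-3.401425000 - (-1.511744444)| = 1.889681 eV

Since 3.023489 eV > 1.889681 eV, the transition 6 → 2 emits the more energetic photon.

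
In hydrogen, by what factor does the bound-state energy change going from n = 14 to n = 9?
2.419753

Using E_n = -13.6057 Z² / n² eV with Z = 1:

E_9 = -13.6057 / 9² = -13.6057 / 81 = -0.167971604938 eV
E_14 = -13.6057 / 14² = -13.6057 / 196 = -0.069416836735 eV

The ratio is:
E_9/E_14 = (-0.167971604938) / (-0.069416836735)
E_9/E_14 = (-13.6057/81) / (-13.6057/196)
E_9/E_14 = 196/81
E_9/E_14 = 2.419753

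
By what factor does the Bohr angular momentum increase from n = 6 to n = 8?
1.33333

In the Bohr model, L_n = nℏ, so the ratio is purely the ratio of quantum numbers:

L_8/L_6 = 8ℏ / 6ℏ = 8/6 = 1.33333

The angular momentum scales linearly with n.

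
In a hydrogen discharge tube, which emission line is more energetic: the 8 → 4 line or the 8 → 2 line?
8 → 2

Calculate the energy for each transition:

Transition 8 → 4:
ΔE₁ = |E_4 - E_8| = |-13.6057/4² - (-13.6057/8²)|
ΔE₁ = |-0.850356250000 - (-0.212589062500)| = 0.637767188 eV

Transition 8 → 2:
ΔE₂ = |E_2 - E_8| = |-13.6057/2² - (-13.6057/8²)|
ΔE₂ = |-3.401425000000 - (-0.212589062500)| = 3.188835938 eV

Since 3.188835938 eV > 0.637767188 eV, the transition 8 → 2 emits the more energetic photon.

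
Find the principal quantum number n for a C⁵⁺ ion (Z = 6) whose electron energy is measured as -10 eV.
n = 7

The exact energy levels follow E_n = -13.6057 Z² / n² eV with Z = 6.

The measured value (-10 eV) is reported to only 2 significant figures, so we must test candidate n values and see which one matches to that precision.

Candidate energies:
  n = 5:  E = -13.6057 × 6² / 5² = -19.59221 eV
  n = 6:  E = -13.6057 × 6² / 6² = -13.60570 eV
  n = 7:  E = -13.6057 × 6² / 7² = -9.99602 eV  ← matches
  n = 8:  E = -13.6057 × 6² / 8² = -7.65321 eV
  n = 9:  E = -13.6057 × 6² / 9² = -6.04698 eV

Checking against the measurement of -10 eV (2 sig figs), only n = 7 agrees:
E_7 = -9.99602 eV, which rounds to -10 eV ✓

Therefore n = 7.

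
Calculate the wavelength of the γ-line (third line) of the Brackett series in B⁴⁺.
86.598 nm

The lines of a series are numbered from the longest wavelength (smallest ΔE) outward; the third line is the transition from n = n_f + 3 to n_f.
The Brackett series has all transitions ending at n_f = 4.

For B⁴⁺ (Z = 5), the third line (γ-line) is the jump from n = 7 to n = 4:
E_7 = -13.6057 × 5² / 7² = -6.94168 eV
E_4 = -13.6057 × 5² / 4² = -21.25891 eV
ΔE = E_7 - E_4 = 14.31723 eV

λ = hc/E = 1239.84 eV·nm / 14.31723 eV
λ = 86.598 nm

This is the γ-line of the Brackett series in B⁴⁺.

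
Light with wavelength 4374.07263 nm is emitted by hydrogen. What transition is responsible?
n = 12 → n = 6

First, find the photon energy from the wavelength (hc = 1239.84 eV·nm):
E = hc/λ = 1239.84 eV·nm / 4374.07263 nm = 0.28345208 eV

The energy levels of hydrogen satisfy E_n = -13.6057 / n² eV, so an emission n_i → n_f releases
ΔE = 13.6057 × (1/n_f² − 1/n_i²) eV.

Setting ΔE equal to the photon energy:
1/n_f² − 1/n_i² = 0.28345208 / 13.6057 = 0.020833333

Since 1/n_i² must be positive, we need 1/n_f² > 0.020833333, i.e. n_f ≤ 6. For each allowed n_f, solve n_i = (1/n_f² − 0.020833333)^(−1/2) and check whether it is a whole number:
  n_f = 1: 1/n_i² = 1.000000000 − 0.020833333 = 0.979166667 → n_i = 1.011  (not an integer) ✗
  n_f = 2: 1/n_i² = 0.250000000 − 0.020833333 = 0.229166667 → n_i = 2.089  (not an integer) ✗
  n_f = 3: 1/n_i² = 0.111111111 − 0.020833333 = 0.090277778 → n_i = 3.328  (not an integer) ✗
  n_f = 4: 1/n_i² = 0.062500000 − 0.020833333 = 0.041666667 → n_i = 4.899  (not an integer) ✗
  n_f = 5: 1/n_i² = 0.040000000 − 0.020833333 = 0.019166667 → n_i = 7.223  (not an integer) ✗
  n_f = 6: 1/n_i² = 0.027777778 − 0.020833333 = 0.006944445 → n_i = 12.000  → integer, n_i = 12 ✓

Only n_f = 6 gives an integer upper level, n_i = 12.

The transition is from n = 12 to n = 6 (emission).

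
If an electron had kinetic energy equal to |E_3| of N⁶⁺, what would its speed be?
5.1046e+06 m/s (or 1.703% of c)

The binding energy at n = 3 for N⁶⁺ is:
E_3 = -13.6057 × 7²/3² = -74.075478 eV
|E_3| = 74.075478 eV

Convert to Joules:
KE = 74.075478 eV × (1.602177 × 10⁻¹⁹ J/eV) = 1.186820e-17 J

Using KE = ½mv²:
v = √(2·KE/m_e)
v = √(2 × 1.186820e-17 J / 9.10938 × 10⁻³¹ kg)
v = 5.1046e+06 m/s

This is approximately 1.703% the speed of light.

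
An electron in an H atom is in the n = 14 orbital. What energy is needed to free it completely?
0.06942 eV

The ionization energy is the energy needed to remove the electron completely (n → ∞).

For hydrogen, E_n = -13.6057 eV / n².

At n = 14: E_14 = -13.6057 / 14² = -0.06941684 eV
At n = ∞: E_∞ = 0 eV

Ionization energy = E_∞ - E_14 = 0 - (-0.06941684) = 0.06941684 eV
Ionization energy ≈ 0.06942 eV

This is also called the binding energy of the electron in state n = 14.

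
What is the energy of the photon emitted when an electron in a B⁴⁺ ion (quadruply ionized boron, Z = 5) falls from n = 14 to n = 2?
83.300 eV

The energy levels are E_n = -13.6057 Z² eV / n².

Energy at n = 14: E_14 = -13.6057 × 5² / 14² = -1.735421 eV
Energy at n = 2: E_2 = -13.6057 × 5² / 2² = -85.035625 eV

For emission (electron falling to lower state), the photon energy is:
E_photon = E_14 - E_2 = |-1.735421 - (-85.035625)|
E_photon = 83.300 eV

This energy is carried away by the emitted photon.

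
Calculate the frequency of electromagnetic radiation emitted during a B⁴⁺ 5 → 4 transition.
1.851e+15 Hz

First, find the transition energy:
E_5 = -13.6057 × 5² / 5² = -13.605700 eV
E_4 = -13.6057 × 5² / 4² = -21.258906 eV
|ΔE| = |E_4 - E_5| = 7.653206 eV

Convert to Joules: E = 7.653206 eV × (1.602177 × 10⁻¹⁹ J/eV) = 1.22618e-18 J

Using E = hf:
f = E/h = 1.22618e-18 J / (6.62607 × 10⁻³⁴ J·s)
f = 1.851e+15 Hz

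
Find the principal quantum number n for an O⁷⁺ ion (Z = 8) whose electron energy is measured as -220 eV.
n = 2

The exact energy levels follow E_n = -13.6057 Z² / n² eV with Z = 8.

The measured value (-220 eV) is reported to only 2 significant figures, so we must test candidate n values and see which one matches to that precision.

Candidate energies:
  n = 1:  E = -13.6057 × 8² / 1² = -870.76480 eV
  n = 2:  E = -13.6057 × 8² / 2² = -217.69120 eV  ← matches
  n = 3:  E = -13.6057 × 8² / 3² = -96.75164 eV
  n = 4:  E = -13.6057 × 8² / 4² = -54.42280 eV

Checking against the measurement of -220 eV (2 sig figs), only n = 2 agrees:
E_2 = -217.69120 eV, which rounds to -220 eV ✓

Therefore n = 2.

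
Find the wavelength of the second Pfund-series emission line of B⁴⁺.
186.049964 nm

The lines of a series are numbered from the longest wavelength (smallest ΔE) outward; the second line is the transition from n = n_f + 2 to n_f.
The Pfund series has all transitions ending at n_f = 5.

For B⁴⁺ (Z = 5), the second line (β-line) is the jump from n = 7 to n = 5:
E_7 = -13.6057 × 5² / 7² = -6.9416836735 eV
E_5 = -13.6057 × 5² / 5² = -13.6057000000 eV
ΔE = E_7 - E_5 = 6.6640163265 eV

λ = hc/E = 1239.84 eV·nm / 6.6640163265 eV
λ = 186.049964 nm

This is the β-line of the Pfund series in B⁴⁺.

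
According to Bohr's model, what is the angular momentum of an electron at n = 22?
2.32006e-33 J·s (or 22ℏ)

In the Bohr model, angular momentum is quantized:
L = nℏ

where ℏ = h/(2π) = 1.0545718e-34 J·s

For n = 22:
L = 22 × 1.0545718e-34 J·s
L = 2.32006e-33 J·s

This can also be written as L = 22ℏ.
The angular momentum is an integer multiple of the reduced Planck constant.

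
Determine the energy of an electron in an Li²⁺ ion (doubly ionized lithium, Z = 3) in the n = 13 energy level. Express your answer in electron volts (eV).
-0.724564 eV

The energy levels of a hydrogen-like atom are given by:
E_n = -13.6057 Z² / n² eV  (with Z = 3 for Li²⁺)

For n = 13:
E_13 = -13.6057 × 3² / 13²
E_13 = -13.6057 × 9 / 169
E_13 = -0.724564 eV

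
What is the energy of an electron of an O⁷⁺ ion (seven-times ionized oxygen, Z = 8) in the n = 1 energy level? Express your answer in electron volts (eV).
-870.76480 eV

The energy levels of a hydrogen-like atom are given by:
E_n = -13.6057 Z² / n² eV  (with Z = 8 for O⁷⁺)

For n = 1:
E_1 = -13.6057 × 8² / 1²
E_1 = -13.6057 × 64 / 1
E_1 = -870.76480 eV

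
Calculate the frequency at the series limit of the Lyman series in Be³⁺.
5.26375e+16 Hz

The series limit corresponds to the transition from n = ∞ to n = 1.
This is the highest energy (shortest wavelength) transition in the Lyman series.

E_∞ = 0 eV
E_1 = -13.6057 × 4² / 1² = -217.691200 eV

Energy at series limit:
ΔE = E_∞ - E_1 = 0 - (-217.691200) = 217.691200 eV
E = 217.691200 eV × (1.602177 × 10⁻¹⁹ J/eV) = 3.4877983e-17 J
f = E/h = 3.4877983e-17 J / (6.62607 × 10⁻³⁴ J·s) = 5.26375e+16 Hz

This energy equals the ionization energy from the n = 1 state of Be³⁺.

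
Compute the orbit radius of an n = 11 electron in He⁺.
3.2015 nm (or 32.0152 Å)

The Bohr radius formula is:
r_n = n² a₀ / Z

where a₀ = 0.0529177 nm is the Bohr radius.

For He⁺ (Z = 2) at n = 11:
r_11 = 11² × 0.0529177 nm / 2
r_11 = 121 × 0.0529177 nm / 2
r_11 = 6.40304 nm / 2
r_11 = 3.2015 nm

The electron orbits at approximately 3.2015 nm from the nucleus.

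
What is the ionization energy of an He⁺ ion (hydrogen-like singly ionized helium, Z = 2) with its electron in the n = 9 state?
0.6719 eV

The ionization energy is the energy needed to remove the electron completely (n → ∞).

For a hydrogen-like ion with Z = 2, E_n = -13.6057 Z² / n² eV.

At n = 9: E_9 = -13.6057 × 2² / 9² = -0.6718864 eV
At n = ∞: E_∞ = 0 eV

Ionization energy = E_∞ - E_9 = 0 - (-0.6718864) = 0.6718864 eV
Ionization energy ≈ 0.6719 eV

This is also called the binding energy of the electron in state n = 9.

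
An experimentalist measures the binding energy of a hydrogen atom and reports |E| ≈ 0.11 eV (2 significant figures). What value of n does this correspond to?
n = 11

The exact energy levels follow E_n = -13.6057 eV / n².

The measured value (-0.11 eV) is reported to only 2 significant figures, so we must test candidate n values and see which one matches to that precision.

Candidate energies:
  n = 9:  E = -13.6057/9² = -0.16797 eV
  n = 10:  E = -13.6057/10² = -0.13606 eV
  n = 11:  E = -13.6057/11² = -0.11244 eV  ← matches
  n = 12:  E = -13.6057/12² = -0.09448 eV
  n = 13:  E = -13.6057/13² = -0.08051 eV

Checking against the measurement of -0.11 eV (2 sig figs), only n = 11 agrees:
E_11 = -0.11244 eV, which rounds to -0.11 eV ✓

Therefore n = 11.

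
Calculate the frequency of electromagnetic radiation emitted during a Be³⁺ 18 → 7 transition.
9.12e+14 Hz

First, find the transition energy:
E_18 = -13.6057 × 4² / 18² = -0.67188642 eV
E_7 = -13.6057 × 4² / 7² = -4.44267755 eV
|ΔE| = |E_7 - E_18| = 3.77079113 eV

Convert to Joules: E = 3.77079113 eV × (1.602177 × 10⁻¹⁹ J/eV) = 6.0415e-19 J

Using E = hf:
f = E/h = 6.0415e-19 J / (6.62607 × 10⁻³⁴ J·s)
f = 9.12e+14 Hz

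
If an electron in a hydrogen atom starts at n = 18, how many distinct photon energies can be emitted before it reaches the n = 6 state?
78

The electron can occupy levels n = 6, 7, ..., 18 during de-excitation — that is m = 18 - 6 + 1 = 13 distinct levels.

The number of distinct spectral lines equals the number of ways to choose 2 of these m levels (each pair gives one possible emission transition):

Number of lines = m(m-1)/2 = 13×12/2 = 78

These correspond to all possible transitions between the 13 levels:
18 → 17, 18 → 16, 18 → 15, 18 → 14, 18 → 13, 18 → 12, 18 → 11, 18 → 10...

Each transition produces a photon with a unique energy (and thus wavelength). This count does not depend on Z.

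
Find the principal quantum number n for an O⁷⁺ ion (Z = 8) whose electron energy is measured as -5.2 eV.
n = 13

The exact energy levels follow E_n = -13.6057 Z² / n² eV with Z = 8.

The measured value (-5.2 eV) is reported to only 2 significant figures, so we must test candidate n values and see which one matches to that precision.

Candidate energies:
  n = 11:  E = -13.6057 × 8² / 11² = -7.19640 eV
  n = 12:  E = -13.6057 × 8² / 12² = -6.04698 eV
  n = 13:  E = -13.6057 × 8² / 13² = -5.15245 eV  ← matches
  n = 14:  E = -13.6057 × 8² / 14² = -4.44268 eV
  n = 15:  E = -13.6057 × 8² / 15² = -3.87007 eV

Checking against the measurement of -5.2 eV (2 sig figs), only n = 13 agrees:
E_13 = -5.15245 eV, which rounds to -5.2 eV ✓

Therefore n = 13.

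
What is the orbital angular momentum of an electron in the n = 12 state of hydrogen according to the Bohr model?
1.2655e-33 J·s (or 12ℏ)

In the Bohr model, angular momentum is quantized:
L = nℏ

where ℏ = h/(2π) = 1.054572e-34 J·s

For n = 12:
L = 12 × 1.054572e-34 J·s
L = 1.2655e-33 J·s

This can also be written as L = 12ℏ.
The angular momentum is an integer multiple of the reduced Planck constant.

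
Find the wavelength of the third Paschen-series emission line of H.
1093.5182 nm

The lines of a series are numbered from the longest wavelength (smallest ΔE) outward; the third line is the transition from n = n_f + 3 to n_f.
The Paschen series has all transitions ending at n_f = 3.

For H, the third line (γ-line) is the jump from n = 6 to n = 3:
E_6 = -13.6057 / 6² = -0.377936111 eV
E_3 = -13.6057 / 3² = -1.511744444 eV
ΔE = E_6 - E_3 = 1.133808333 eV

λ = hc/E = 1239.84 eV·nm / 1.133808333 eV
λ = 1093.5182 nm

This is the γ-line of the Paschen series in H.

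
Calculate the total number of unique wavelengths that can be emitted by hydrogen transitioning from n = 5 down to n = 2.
6

The electron can occupy levels n = 2, 3, ..., 5 during de-excitation — that is m = 5 - 2 + 1 = 4 distinct levels.

The number of distinct spectral lines equals the number of ways to choose 2 of these m levels (each pair gives one possible emission transition):

Number of lines = m(m-1)/2 = 4×3/2 = 6

These correspond to all possible transitions between the 4 levels:
5 → 4, 5 → 3, 5 → 2, 4 → 3, 4 → 2, 3 → 2

Each transition produces a photon with a unique energy (and thus wavelength). This count does not depend on Z.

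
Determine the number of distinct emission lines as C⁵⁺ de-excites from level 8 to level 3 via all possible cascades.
15

The electron can occupy levels n = 3, 4, ..., 8 during de-excitation — that is m = 8 - 3 + 1 = 6 distinct levels.

The number of distinct spectral lines equals the number of ways to choose 2 of these m levels (each pair gives one possible emission transition):

Number of lines = m(m-1)/2 = 6×5/2 = 15

These correspond to all possible transitions between the 6 levels:
8 → 7, 8 → 6, 8 → 5, 8 → 4, 8 → 3, 7 → 6, 7 → 5, 7 → 4...

Each transition produces a photon with a unique energy (and thus wavelength). This count does not depend on Z.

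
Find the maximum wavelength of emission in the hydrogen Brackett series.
4050.0673 nm

The longest wavelength corresponds to the smallest energy transition in the series.
The Brackett series has all transitions ending at n_f = 4.

For H, the first line (α-line) is the jump from n = 5 to n = 4:
E_5 = -13.6057 / 5² = -0.5442280000 eV
E_4 = -13.6057 / 4² = -0.8503562500 eV
ΔE = E_5 - E_4 = 0.3061282500 eV

λ = hc/E = 1239.84 eV·nm / 0.3061282500 eV
λ = 4050.0673 nm

This is the α-line of the Brackett series in H.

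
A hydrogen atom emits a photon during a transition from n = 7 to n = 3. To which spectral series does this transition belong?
Paschen series

The spectral series in hydrogen are named based on the final (lower) energy level:
- Lyman series: n_final = 1 (ultraviolet)
- Balmer series: n_final = 2 (visible/near-UV)
- Paschen series: n_final = 3 (infrared)
- Brackett series: n_final = 4 (infrared)
- Pfund series: n_final = 5 (far infrared)

Since this transition ends at n = 3, it belongs to the Paschen series.

For reference, this 7 → 3 line has photon energy
ΔE = 13.6057 eV × (1/3² - 1/7²) = 1.23407710 eV,
corresponding to wavelength λ = hc/ΔE = 1239.84 eV·nm / 1.23407710 eV = 1004.670 nm in the infrared region.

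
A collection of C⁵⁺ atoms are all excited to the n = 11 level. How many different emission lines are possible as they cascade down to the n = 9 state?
3

The electron can occupy levels n = 9, 10, ..., 11 during de-excitation — that is m = 11 - 9 + 1 = 3 distinct levels.

The number of distinct spectral lines equals the number of ways to choose 2 of these m levels (each pair gives one possible emission transition):

Number of lines = m(m-1)/2 = 3×2/2 = 3

These correspond to all possible transitions between the 3 levels:
11 → 10, 11 → 9, 10 → 9

Each transition produces a photon with a unique energy (and thus wavelength). This count does not depend on Z.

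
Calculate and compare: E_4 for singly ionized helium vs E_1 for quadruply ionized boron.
B⁴⁺ at n = 1 (E = -340.142500 eV)

Using E_n = -13.6057 Z² / n² eV:

He⁺ (Z = 2) at n = 4:
E = -13.6057 × 2² / 4² = -13.6057 × 4 / 16 = -3.401425000 eV

B⁴⁺ (Z = 5) at n = 1:
E = -13.6057 × 5² / 1² = -13.6057 × 25 / 1 = -340.142500000 eV

Since -340.142500000 eV < -3.401425000 eV,
B⁴⁺ at n = 1 is more tightly bound (requires more energy to ionize).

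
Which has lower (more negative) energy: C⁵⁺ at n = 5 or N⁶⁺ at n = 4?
N⁶⁺ at n = 4 (E = -41.6675 eV)

Using E_n = -13.6057 Z² / n² eV:

C⁵⁺ (Z = 6) at n = 5:
E = -13.6057 × 6² / 5² = -13.6057 × 36 / 25 = -19.5922080 eV

N⁶⁺ (Z = 7) at n = 4:
E = -13.6057 × 7² / 4² = -13.6057 × 49 / 16 = -41.6674563 eV

Since -41.6674563 eV < -19.5922080 eV,
N⁶⁺ at n = 4 is more tightly bound (requires more energy to ionize).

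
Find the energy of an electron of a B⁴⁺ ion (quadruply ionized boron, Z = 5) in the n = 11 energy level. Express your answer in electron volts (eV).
-2.811095 eV

The energy levels of a hydrogen-like atom are given by:
E_n = -13.6057 Z² / n² eV  (with Z = 5 for B⁴⁺)

For n = 11:
E_11 = -13.6057 × 5² / 11²
E_11 = -13.6057 × 25 / 121
E_11 = -2.811095 eV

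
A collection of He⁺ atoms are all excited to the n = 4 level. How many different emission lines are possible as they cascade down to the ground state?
6

The electron can occupy levels n = 1, 2, ..., 4 during de-excitation — that is m = 4 - 1 + 1 = 4 distinct levels.

The number of distinct spectral lines equals the number of ways to choose 2 of these m levels (each pair gives one possible emission transition):

Number of lines = m(m-1)/2 = 4×3/2 = 6

These correspond to all possible transitions between the 4 levels:
4 → 3, 4 → 2, 4 → 1, 3 → 2, 3 → 1, 2 → 1

Each transition produces a photon with a unique energy (and thus wavelength). This count does not depend on Z.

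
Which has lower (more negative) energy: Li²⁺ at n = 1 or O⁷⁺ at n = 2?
O⁷⁺ at n = 2 (E = -217.691200 eV)

Using E_n = -13.6057 Z² / n² eV:

Li²⁺ (Z = 3) at n = 1:
E = -13.6057 × 3² / 1² = -13.6057 × 9 / 1 = -122.451300000 eV

O⁷⁺ (Z = 8) at n = 2:
E = -13.6057 × 8² / 2² = -13.6057 × 64 / 4 = -217.691200000 eV

Since -217.691200000 eV < -122.451300000 eV,
O⁷⁺ at n = 2 is more tightly bound (requires more energy to ionize).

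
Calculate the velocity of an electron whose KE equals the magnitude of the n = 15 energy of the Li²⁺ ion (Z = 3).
4.375e+05 m/s (or 0.1459% of c)

The binding energy at n = 15 for Li²⁺ is:
E_15 = -13.6057 × 3²/15² = -0.5442280 eV
|E_15| = 0.5442280 eV

Convert to Joules:
KE = 0.5442280 eV × (1.602177 × 10⁻¹⁹ J/eV) = 8.71950e-20 J

Using KE = ½mv²:
v = √(2·KE/m_e)
v = √(2 × 8.71950e-20 J / 9.10938 × 10⁻³¹ kg)
v = 4.375e+05 m/s

This is approximately 0.1459% the speed of light.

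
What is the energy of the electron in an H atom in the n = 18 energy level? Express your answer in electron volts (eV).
-0.04 eV

The energy levels of a hydrogen-like atom are given by:
E_n = -13.6057 eV / n²

For n = 18:
E_18 = -13.6057 eV / 18²
E_18 = -13.6057 eV / 324
E_18 = -0.04 eV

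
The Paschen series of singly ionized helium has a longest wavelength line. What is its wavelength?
468.6506 nm

The longest wavelength corresponds to the smallest energy transition in the series.
The Paschen series has all transitions ending at n_f = 3.

For He⁺ (Z = 2), the first line (α-line) is the jump from n = 4 to n = 3:
E_4 = -13.6057 × 2² / 4² = -3.40142500 eV
E_3 = -13.6057 × 2² / 3² = -6.04697778 eV
ΔE = E_4 - E_3 = 2.64555278 eV

λ = hc/E = 1239.84 eV·nm / 2.64555278 eV
λ = 468.6506 nm

This is the α-line of the Paschen series in He⁺.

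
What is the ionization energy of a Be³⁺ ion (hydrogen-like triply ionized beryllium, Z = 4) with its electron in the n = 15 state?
0.96752 eV

The ionization energy is the energy needed to remove the electron completely (n → ∞).

For a hydrogen-like ion with Z = 4, E_n = -13.6057 Z² / n² eV.

At n = 15: E_15 = -13.6057 × 4² / 15² = -0.96751644 eV
At n = ∞: E_∞ = 0 eV

Ionization energy = E_∞ - E_15 = 0 - (-0.96751644) = 0.96751644 eV
Ionization energy ≈ 0.96752 eV

This is also called the binding energy of the electron in state n = 15.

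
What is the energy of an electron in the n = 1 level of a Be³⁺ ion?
-217.69 eV

For hydrogen-like ions, the energy levels scale with Z²:
E_n = -13.6057 Z² / n² eV

For Be³⁺ (Z = 4) at n = 1:
E_1 = -13.6057 × 4² / 1²
E_1 = -13.6057 × 16 / 1
E_1 = -217.6912 / 1
E_1 = -217.69 eV

The energy is 16 times more negative than hydrogen at the same n due to the stronger nuclear charge.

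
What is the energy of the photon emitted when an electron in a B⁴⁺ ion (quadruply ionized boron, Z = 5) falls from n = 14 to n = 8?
3.579306 eV

The energy levels are E_n = -13.6057 Z² eV / n².

Energy at n = 14: E_14 = -13.6057 × 5² / 14² = -1.735420918 eV
Energy at n = 8: E_8 = -13.6057 × 5² / 8² = -5.314726563 eV

For emission (electron falling to lower state), the photon energy is:
E_photon = E_14 - E_8 = |-1.735420918 - (-5.314726563)|
E_photon = 3.579306 eV

This energy is carried away by the emitted photon.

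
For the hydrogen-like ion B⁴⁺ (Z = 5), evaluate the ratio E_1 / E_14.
196.000

Using E_n = -13.6057 Z² / n² eV with Z = 5:

E_1 = -13.6057 × 5² / 1² = -340.1425 / 1 = -340.142500000 eV
E_14 = -13.6057 × 5² / 14² = -340.1425 / 196 = -1.735420918 eV

The ratio is:
E_1/E_14 = (-340.142500000) / (-1.735420918)
E_1/E_14 = (-340.1425/1) / (-340.1425/196)
E_1/E_14 = 196/1
E_1/E_14 = 196.000
(Note: the Z² factors cancel in the ratio.)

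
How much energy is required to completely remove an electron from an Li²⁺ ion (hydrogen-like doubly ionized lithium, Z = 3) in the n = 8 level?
1.9133 eV

The ionization energy is the energy needed to remove the electron completely (n → ∞).

For a hydrogen-like ion with Z = 3, E_n = -13.6057 Z² / n² eV.

At n = 8: E_8 = -13.6057 × 3² / 8² = -1.9133016 eV
At n = ∞: E_∞ = 0 eV

Ionization energy = E_∞ - E_8 = 0 - (-1.9133016) = 1.9133016 eV
Ionization energy ≈ 1.9133 eV

This is also called the binding energy of the electron in state n = 8.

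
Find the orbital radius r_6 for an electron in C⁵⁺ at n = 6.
0.317506 nm (or 3.175063 Å)

The Bohr radius formula is:
r_n = n² a₀ / Z

where a₀ = 0.052917721 nm is the Bohr radius.

For C⁵⁺ (Z = 6) at n = 6:
r_6 = 6² × 0.052917721 nm / 6
r_6 = 36 × 0.052917721 nm / 6
r_6 = 1.9050380 nm / 6
r_6 = 0.317506 nm

The electron orbits at approximately 0.317506 nm from the nucleus.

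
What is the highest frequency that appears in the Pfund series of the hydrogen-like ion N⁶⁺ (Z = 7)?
6.448e+15 Hz

The series limit corresponds to the transition from n = ∞ to n = 5.
This is the highest energy (shortest wavelength) transition in the Pfund series.

E_∞ = 0 eV
E_5 = -13.6057 × 7² / 5² = -26.66717 eV

Energy at series limit:
ΔE = E_∞ - E_5 = 0 - (-26.66717) = 26.66717 eV
E = 26.66717 eV × (1.602177 × 10⁻¹⁹ J/eV) = 4.27255e-18 J
f = E/h = 4.27255e-18 J / (6.62607 × 10⁻³⁴ J·s) = 6.448e+15 Hz

This energy equals the ionization energy from the n = 5 state of N⁶⁺.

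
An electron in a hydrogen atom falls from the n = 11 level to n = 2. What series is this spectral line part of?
Balmer series

The spectral series in hydrogen are named based on the final (lower) energy level:
- Lyman series: n_final = 1 (ultraviolet)
- Balmer series: n_final = 2 (visible/near-UV)
- Paschen series: n_final = 3 (infrared)
- Brackett series: n_final = 4 (infrared)
- Pfund series: n_final = 5 (far infrared)

Since this transition ends at n = 2, it belongs to the Balmer series.

For reference, this 11 → 2 line has photon energy
ΔE = 13.6057 eV × (1/2² - 1/11²) = 3.28898120 eV,
corresponding to wavelength λ = hc/ΔE = 1239.84 eV·nm / 3.28898120 eV = 376.9678 nm in the visible/near-UV region.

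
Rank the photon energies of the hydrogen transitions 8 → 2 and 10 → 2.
10 → 2

Calculate the energy for each transition:

Transition 8 → 2:
ΔE₁ = |E_2 - E_8| = |-13.6057/2² - (-13.6057/8²)|
ΔE₁ = |-3.40142500 - (-0.21258906)| = 3.18884 eV

Transition 10 → 2:
ΔE₂ = |E_2 - E_10| = |-13.6057/2² - (-13.6057/10²)|
ΔE₂ = |-3.40142500 - (-0.13605700)| = 3.26537 eV

Since 3.26537 eV > 3.18884 eV, the transition 10 → 2 emits the more energetic photon.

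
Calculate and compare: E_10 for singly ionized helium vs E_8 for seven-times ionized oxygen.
O⁷⁺ at n = 8 (E = -13.60570 eV)

Using E_n = -13.6057 Z² / n² eV:

He⁺ (Z = 2) at n = 10:
E = -13.6057 × 2² / 10² = -13.6057 × 4 / 100 = -0.54422800 eV

O⁷⁺ (Z = 8) at n = 8:
E = -13.6057 × 8² / 8² = -13.6057 × 64 / 64 = -13.60570000 eV

Since -13.60570000 eV < -0.54422800 eV,
O⁷⁺ at n = 8 is more tightly bound (requires more energy to ionize).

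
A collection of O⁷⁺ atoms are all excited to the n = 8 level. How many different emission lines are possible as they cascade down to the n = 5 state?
6

The electron can occupy levels n = 5, 6, ..., 8 during de-excitation — that is m = 8 - 5 + 1 = 4 distinct levels.

The number of distinct spectral lines equals the number of ways to choose 2 of these m levels (each pair gives one possible emission transition):

Number of lines = m(m-1)/2 = 4×3/2 = 6

These correspond to all possible transitions between the 4 levels:
8 → 7, 8 → 6, 8 → 5, 7 → 6, 7 → 5, 6 → 5

Each transition produces a photon with a unique energy (and thus wavelength). This count does not depend on Z.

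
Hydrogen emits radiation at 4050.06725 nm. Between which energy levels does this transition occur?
n = 5 → n = 4

First, find the photon energy from the wavelength (hc = 1239.84 eV·nm):
E = hc/λ = 1239.84 eV·nm / 4050.06725 nm = 0.30612825 eV

The energy levels of hydrogen satisfy E_n = -13.6057 / n² eV, so an emission n_i → n_f releases
ΔE = 13.6057 × (1/n_f² − 1/n_i²) eV.

Setting ΔE equal to the photon energy:
1/n_f² − 1/n_i² = 0.30612825 / 13.6057 = 0.022500000

Since 1/n_i² must be positive, we need 1/n_f² > 0.022500000, i.e. n_f ≤ 6. For each allowed n_f, solve n_i = (1/n_f² − 0.022500000)^(−1/2) and check whether it is a whole number:
  n_f = 1: 1/n_i² = 1.000000000 − 0.022500000 = 0.977500000 → n_i = 1.011  (not an integer) ✗
  n_f = 2: 1/n_i² = 0.250000000 − 0.022500000 = 0.227500000 → n_i = 2.097  (not an integer) ✗
  n_f = 3: 1/n_i² = 0.111111111 − 0.022500000 = 0.088611111 → n_i = 3.359  (not an integer) ✗
  n_f = 4: 1/n_i² = 0.062500000 − 0.022500000 = 0.040000000 → n_i = 5.000  → integer, n_i = 5 ✓
  n_f = 5: 1/n_i² = 0.040000000 − 0.022500000 = 0.017500000 → n_i = 7.559  (not an integer) ✗
  n_f = 6: 1/n_i² = 0.027777778 − 0.022500000 = 0.005277778 → n_i = 13.765  (not an integer) ✗

Only n_f = 4 gives an integer upper level, n_i = 5.

The transition is from n = 5 to n = 4 (emission).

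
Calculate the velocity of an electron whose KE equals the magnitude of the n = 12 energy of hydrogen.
1.823e+05 m/s (or 0.061% of c)

The binding energy at n = 12 for hydrogen is:
E_12 = -13.6057/12² = -0.09448403 eV
|E_12| = 0.09448403 eV

Convert to Joules:
KE = 0.09448403 eV × (1.602177 × 10⁻¹⁹ J/eV) = 1.51380e-20 J

Using KE = ½mv²:
v = √(2·KE/m_e)
v = √(2 × 1.51380e-20 J / 9.10938 × 10⁻³¹ kg)
v = 1.823e+05 m/s

This is approximately 0.061% the speed of light.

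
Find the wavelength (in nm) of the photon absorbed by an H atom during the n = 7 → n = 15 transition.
5708.35118 nm

First, find the transition energy using E_n = -13.6057 / n² eV:
E_7 = -13.6057 / 7² = -0.27766734694 eV
E_15 = -13.6057 / 15² = -0.06046977778 eV

Photon energy: |ΔE| = |E_15 - E_7| = 0.21719756916 eV

Convert to wavelength using E = hc/λ with hc = 1239.84 eV·nm:
λ = hc/E = 1239.84 eV·nm / 0.21719756916 eV
λ = 5708.35118 nm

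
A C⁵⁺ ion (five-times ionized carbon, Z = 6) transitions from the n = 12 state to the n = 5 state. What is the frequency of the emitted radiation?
3.9149e+15 Hz

First, find the transition energy:
E_12 = -13.6057 × 6² / 12² = -3.401425 eV
E_5 = -13.6057 × 6² / 5² = -19.592208 eV
|ΔE| = |E_5 - E_12| = 16.190783 eV

Convert to Joules: E = 16.190783 eV × (1.602177 × 10⁻¹⁹ J/eV) = 2.594050e-18 J

Using E = hf:
f = E/h = 2.594050e-18 J / (6.62607 × 10⁻³⁴ J·s)
f = 3.9149e+15 Hz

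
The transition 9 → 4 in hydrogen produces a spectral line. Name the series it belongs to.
Brackett series

The spectral series in hydrogen are named based on the final (lower) energy level:
- Lyman series: n_final = 1 (ultraviolet)
- Balmer series: n_final = 2 (visible/near-UV)
- Paschen series: n_final = 3 (infrared)
- Brackett series: n_final = 4 (infrared)
- Pfund series: n_final = 5 (far infrared)

Since this transition ends at n = 4, it belongs to the Brackett series.

For reference, this 9 → 4 line has photon energy
ΔE = 13.6057 eV × (1/4² - 1/9²) = 0.682384645 eV,
corresponding to wavelength λ = hc/ΔE = 1239.84 eV·nm / 0.682384645 eV = 1816.922 nm in the infrared region.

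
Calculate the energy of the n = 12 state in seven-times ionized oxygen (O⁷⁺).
-6.0470 eV

For hydrogen-like ions, the energy levels scale with Z²:
E_n = -13.6057 Z² / n² eV

For O⁷⁺ (Z = 8) at n = 12:
E_12 = -13.6057 × 8² / 12²
E_12 = -13.6057 × 64 / 144
E_12 = -870.7648 / 144
E_12 = -6.0470 eV

The energy is 64 times more negative than hydrogen at the same n due to the stronger nuclear charge.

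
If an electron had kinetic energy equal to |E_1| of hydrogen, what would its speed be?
2.18769e+06 m/s (or 0.730% of c)

The binding energy at n = 1 for hydrogen is:
E_1 = -13.6057/1² = -13.6057000 eV
|E_1| = 13.6057000 eV

Convert to Joules:
KE = 13.6057000 eV × (1.602177 × 10⁻¹⁹ J/eV) = 2.1798740e-18 J

Using KE = ½mv²:
v = √(2·KE/m_e)
v = √(2 × 2.1798740e-18 J / 9.10938 × 10⁻³¹ kg)
v = 2.18769e+06 m/s

This is approximately 0.730% the speed of light.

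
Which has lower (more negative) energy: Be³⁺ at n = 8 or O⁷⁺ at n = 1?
O⁷⁺ at n = 1 (E = -870.76480 eV)

Using E_n = -13.6057 Z² / n² eV:

Be³⁺ (Z = 4) at n = 8:
E = -13.6057 × 4² / 8² = -13.6057 × 16 / 64 = -3.40142500 eV

O⁷⁺ (Z = 8) at n = 1:
E = -13.6057 × 8² / 1² = -13.6057 × 64 / 1 = -870.76480000 eV

Since -870.76480000 eV < -3.40142500 eV,
O⁷⁺ at n = 1 is more tightly bound (requires more energy to ionize).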